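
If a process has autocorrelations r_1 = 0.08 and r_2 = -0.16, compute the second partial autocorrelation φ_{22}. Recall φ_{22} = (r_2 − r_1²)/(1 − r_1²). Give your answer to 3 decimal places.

-0.167

φ_{22} = (r_2 − r_1²) / (1 − r_1²)
r_1² = (0.08)² = 0.0064
Numerator = -0.16 − 0.0064 = -0.1664; denominator = 1 − 0.0064 = 0.9936
φ_{22} = -0.1664 / 0.9936 = -0.167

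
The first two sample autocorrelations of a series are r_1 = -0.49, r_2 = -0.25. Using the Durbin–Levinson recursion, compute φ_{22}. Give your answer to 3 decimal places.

φ_{22} = (r_2 − r_1²) / (1 − r_1²)
r_1² = (-0.49)² = 0.2401
Numerator = -0.25 − 0.2401 = -0.4901; denominator = 1 − 0.2401 = 0.7599
φ_{22} = -0.4901 / 0.7599 = -0.645

-0.645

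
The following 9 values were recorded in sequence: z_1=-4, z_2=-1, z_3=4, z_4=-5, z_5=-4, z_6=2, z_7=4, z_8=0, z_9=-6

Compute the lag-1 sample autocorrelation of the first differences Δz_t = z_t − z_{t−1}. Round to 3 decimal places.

-0.023

First differences Δz: 3, 5, -9, 1, 6, 2, -4, -6
Mean of differences = -0.2500
Numerator Σ(Δz_t−Δz̄)(Δz_{t+1}−Δz̄) = -4.8125
Denominator Σ(Δz_t−Δz̄)² = 207.5000
r_1(Δz) = -4.8125 / 207.5000 = -0.023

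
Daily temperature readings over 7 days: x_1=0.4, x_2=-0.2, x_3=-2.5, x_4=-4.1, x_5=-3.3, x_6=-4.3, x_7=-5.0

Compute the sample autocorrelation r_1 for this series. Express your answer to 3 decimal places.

0.515

Mean x̄ = (0.4 − 0.2 − 2.5 − 4.1 − 3.3 − 4.3 − 5.0)/7 = -2.7143
Σ(x_t−x̄)(x_{t+1}−x̄) = (7.8302) + (0.5388) + (-0.2969) + (0.8116) + (0.9288) + (3.6245) = 13.4369
Denominator Σ(x_t−x̄)² = 26.0686
r_1 = 13.4369 / 26.0686 = 0.515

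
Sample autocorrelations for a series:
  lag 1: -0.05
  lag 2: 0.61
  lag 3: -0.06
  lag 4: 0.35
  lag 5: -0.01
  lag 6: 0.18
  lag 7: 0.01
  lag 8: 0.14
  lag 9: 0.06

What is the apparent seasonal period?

2

The largest autocorrelation is r_2 = 0.61, with weaker echoes at lags 4 (0.35) and 6 (0.18); the remaining lags stay at or below 0.14.
The dominant spike at lag 2 indicates a seasonal period of 2.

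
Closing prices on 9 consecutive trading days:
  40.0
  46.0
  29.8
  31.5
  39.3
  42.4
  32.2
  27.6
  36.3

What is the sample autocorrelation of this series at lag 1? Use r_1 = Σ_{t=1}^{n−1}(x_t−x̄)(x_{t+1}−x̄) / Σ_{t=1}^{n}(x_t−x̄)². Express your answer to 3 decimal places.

Mean x̄ = (40.0 + 46.0 + 29.8 + 31.5 + 39.3 + 42.4 + 32.2 + 27.6 + 36.3)/9 = 36.1222
Numerator Σ_{t=1}^{8}(x_t−x̄)(x_{t+1}−x̄) = 17.6262
Denominator Σ(x_t−x̄)² = 311.4956
r_1 = 17.6262 / 311.4956 = 0.057

0.057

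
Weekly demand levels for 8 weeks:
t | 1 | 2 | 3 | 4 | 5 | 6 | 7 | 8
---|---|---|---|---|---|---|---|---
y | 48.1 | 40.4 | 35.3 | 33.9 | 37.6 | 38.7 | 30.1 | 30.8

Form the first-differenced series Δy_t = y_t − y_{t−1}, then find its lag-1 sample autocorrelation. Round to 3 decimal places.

First differences Δy: -7.7, -5.1, -1.4, 3.7, 1.1, -8.6, 0.7
Mean of differences = -2.4714
Numerator Σ(Δy_t−Δȳ)(Δy_{t+1}−Δȳ) = -1.7437
Denominator Σ(Δy_t−Δȳ)² = 133.8543
r_1(Δy) = -1.7437 / 133.8543 = -0.013

-0.013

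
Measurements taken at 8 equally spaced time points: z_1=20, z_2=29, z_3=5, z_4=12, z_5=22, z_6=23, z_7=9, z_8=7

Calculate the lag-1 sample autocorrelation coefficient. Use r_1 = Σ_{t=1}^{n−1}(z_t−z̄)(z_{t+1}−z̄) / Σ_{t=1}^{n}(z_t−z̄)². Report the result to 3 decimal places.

Mean z̄ = (20 + 29 + 5 + 12 + 22 + 23 + 9 + 7)/8 = 15.8750
Deviations from mean: 4.1250, 13.1250, -10.8750, -3.8750, 6.1250, 7.1250, -6.8750, -8.8750
Σ(z_t−z̄)(z_{t+1}−z̄) = (54.1406) + (-142.7344) + (42.1406) + (-23.7344) + (43.6406) + (-48.9844) + (61.0156) = -14.5156
Denominator Σ(z_t−z̄)² = 536.8750
r_1 = -14.5156 / 536.8750 = -0.027

-0.027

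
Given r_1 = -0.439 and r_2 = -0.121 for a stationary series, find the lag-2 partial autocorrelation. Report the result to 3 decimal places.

-0.389

φ_{22} = (r_2 − r_1²) / (1 − r_1²)
r_1² = (-0.439)² = 0.192721
Numerator = -0.121 − 0.1927 = -0.3137; denominator = 1 − 0.1927 = 0.8073
φ_{22} = -0.3137 / 0.8073 = -0.389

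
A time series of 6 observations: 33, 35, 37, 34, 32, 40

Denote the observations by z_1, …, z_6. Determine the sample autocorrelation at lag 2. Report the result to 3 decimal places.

-0.355

Mean z̄ = (33 + 35 + 37 + 34 + 32 + 40)/6 = 35.1667
Deviations from mean: -2.1667, -0.1667, 1.8333, -1.1667, -3.1667, 4.8333
Σ(z_t−z̄)(z_{t+2}−z̄) = (-3.9722) + (0.1944) + (-5.8056) + (-5.6389) = -15.2222
Denominator Σ(z_t−z̄)² = 42.8333
r_2 = -15.2222 / 42.8333 = -0.355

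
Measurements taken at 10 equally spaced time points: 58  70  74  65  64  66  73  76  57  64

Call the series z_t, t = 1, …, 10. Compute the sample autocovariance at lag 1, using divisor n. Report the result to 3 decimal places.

-2.039

Mean z̄ = (58 + 70 + 74 + 65 + 64 + 66 + 73 + 76 + 57 + 64)/10 = 66.7000
Σ_{t=1}^{9}(z_t−z̄)(z_{t+1}−z̄) = -20.3900
γ_1 = -20.3900 / 10 = -2.039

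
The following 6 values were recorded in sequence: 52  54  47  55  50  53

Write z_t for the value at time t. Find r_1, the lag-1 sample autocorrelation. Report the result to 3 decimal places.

-0.779

Mean z̄ = (52 + 54 + 47 + 55 + 50 + 53)/6 = 51.8333
Deviations from mean: 0.1667, 2.1667, -4.8333, 3.1667, -1.8333, 1.1667
Σ(z_t−z̄)(z_{t+1}−z̄) = (0.3611) + (-10.4722) + (-15.3056) + (-5.8056) + (-2.1389) = -33.3611
Denominator Σ(z_t−z̄)² = 42.8333
r_1 = -33.3611 / 42.8333 = -0.779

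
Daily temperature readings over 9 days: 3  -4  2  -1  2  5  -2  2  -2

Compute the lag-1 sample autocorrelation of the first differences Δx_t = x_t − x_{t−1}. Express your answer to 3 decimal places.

First differences Δx: -7, 6, -3, 3, 3, -7, 4, -4
Mean of differences = -0.6250
Numerator Σ(Δx_t−Δx̄)(Δx_{t+1}−Δx̄) = -121.6406
Denominator Σ(Δx_t−Δx̄)² = 189.8750
r_1(Δx) = -121.6406 / 189.8750 = -0.641

-0.641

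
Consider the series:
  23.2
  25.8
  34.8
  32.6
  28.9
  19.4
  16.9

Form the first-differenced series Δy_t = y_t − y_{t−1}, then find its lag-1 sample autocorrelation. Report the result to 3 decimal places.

0.320

First differences Δy: 2.6, 9.0, -2.2, -3.7, -9.5, -2.5
Mean of differences = -1.0500
Numerator Σ(Δy_t−Δȳ)(Δy_{t+1}−Δȳ) = 62.8175
Denominator Σ(Δy_t−Δȳ)² = 196.1750
r_1(Δy) = 62.8175 / 196.1750 = 0.320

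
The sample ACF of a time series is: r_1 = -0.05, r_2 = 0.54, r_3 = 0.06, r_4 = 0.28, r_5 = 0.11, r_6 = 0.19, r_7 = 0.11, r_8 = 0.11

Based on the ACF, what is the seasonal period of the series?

The largest autocorrelation is r_2 = 0.54, with weaker echoes at lags 4 (0.28) and 6 (0.19); the remaining lags stay at or below 0.11.
The dominant spike at lag 2 indicates a seasonal period of 2.

2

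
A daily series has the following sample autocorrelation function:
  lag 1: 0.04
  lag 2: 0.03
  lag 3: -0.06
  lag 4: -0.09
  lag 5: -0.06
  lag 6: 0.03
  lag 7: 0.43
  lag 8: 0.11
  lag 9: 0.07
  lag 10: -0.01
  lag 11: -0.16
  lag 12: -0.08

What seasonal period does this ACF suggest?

The largest autocorrelation is r_7 = 0.43; the remaining lags stay at or below 0.11.
The dominant spike at lag 7 indicates a seasonal period of 7.

7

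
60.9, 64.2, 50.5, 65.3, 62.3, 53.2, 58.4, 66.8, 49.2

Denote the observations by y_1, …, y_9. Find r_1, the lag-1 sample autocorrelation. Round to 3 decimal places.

Mean ȳ = (60.9 + 64.2 + 50.5 + 65.3 + 62.3 + 53.2 + 58.4 + 66.8 + 49.2)/9 = 58.9778
Numerator Σ_{t=1}^{8}(y_t−ȳ)(y_{t+1}−ȳ) = -163.6894
Denominator Σ(y_t−ȳ)² = 344.3556
r_1 = -163.6894 / 344.3556 = -0.475

-0.475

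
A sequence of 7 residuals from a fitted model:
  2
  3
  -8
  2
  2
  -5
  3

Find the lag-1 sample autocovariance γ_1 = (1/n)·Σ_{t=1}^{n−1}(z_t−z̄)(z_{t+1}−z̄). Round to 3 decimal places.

-7.983

Mean z̄ = (2 + 3 − 8 + 2 + 2 − 5 + 3)/7 = -0.1429
Deviations: 2.1429, 3.1429, -7.8571, 2.1429, 2.1429, -4.8571, 3.1429
Σ_{t=1}^{6}(z_t−z̄)(z_{t+1}−z̄) = -55.8776
γ_1 = -55.8776 / 7 = -7.983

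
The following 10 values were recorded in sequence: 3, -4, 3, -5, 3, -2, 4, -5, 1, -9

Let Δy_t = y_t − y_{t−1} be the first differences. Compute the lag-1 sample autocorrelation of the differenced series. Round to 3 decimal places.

-0.824

First differences Δy: -7, 7, -8, 8, -5, 6, -9, 6, -10
Mean of differences = -1.3333
Numerator Σ(Δy_t−Δȳ)(Δy_{t+1}−Δȳ) = -402.1111
Denominator Σ(Δy_t−Δȳ)² = 488.0000
r_1(Δy) = -402.1111 / 488.0000 = -0.824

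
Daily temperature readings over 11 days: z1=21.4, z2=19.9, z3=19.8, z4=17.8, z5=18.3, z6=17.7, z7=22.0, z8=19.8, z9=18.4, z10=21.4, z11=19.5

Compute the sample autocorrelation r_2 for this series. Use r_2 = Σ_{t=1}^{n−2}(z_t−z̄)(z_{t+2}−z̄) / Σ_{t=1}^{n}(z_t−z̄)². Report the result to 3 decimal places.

-0.125

Mean z̄ = (21.4 + 19.9 + 19.8 + 17.8 + 18.3 + 17.7 + 22.0 + 19.8 + 18.4 + 21.4 + 19.5)/11 = 19.6364
Numerator Σ_{t=1}^{9}(z_t−z̄)(z_{t+2}−z̄) = -2.7990
Denominator Σ(z_t−z̄)² = 22.3855
r_2 = -2.7990 / 22.3855 = -0.125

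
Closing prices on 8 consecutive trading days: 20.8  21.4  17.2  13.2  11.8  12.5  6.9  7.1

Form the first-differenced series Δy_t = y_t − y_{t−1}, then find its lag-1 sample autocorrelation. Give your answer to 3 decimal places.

-0.447

First differences Δy: 0.6, -4.2, -4.0, -1.4, 0.7, -5.6, 0.2
Mean of differences = -1.9571
Numerator Σ(Δy_t−Δȳ)(Δy_{t+1}−Δȳ) = -18.3490
Denominator Σ(Δy_t−Δȳ)² = 41.0371
r_1(Δy) = -18.3490 / 41.0371 = -0.447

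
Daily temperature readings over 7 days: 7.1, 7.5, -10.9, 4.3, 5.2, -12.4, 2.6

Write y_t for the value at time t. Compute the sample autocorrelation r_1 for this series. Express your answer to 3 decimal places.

-0.342

Mean ȳ = (7.1 + 7.5 − 10.9 + 4.3 + 5.2 − 12.4 + 2.6)/7 = 0.4857
Deviations from mean: 6.6143, 7.0143, -11.3857, 3.8143, 4.7143, -12.8857, 2.1143
Σ(y_t−ȳ)(y_{t+1}−ȳ) = (46.3945) + (-79.8627) + (-43.4284) + (17.9816) + (-60.7469) + (-27.2441) = -146.9059
Denominator Σ(y_t−ȳ)² = 429.8686
r_1 = -146.9059 / 429.8686 = -0.342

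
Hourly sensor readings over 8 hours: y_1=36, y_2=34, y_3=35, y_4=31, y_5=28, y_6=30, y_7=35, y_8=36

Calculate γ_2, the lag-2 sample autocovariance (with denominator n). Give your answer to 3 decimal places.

Mean ȳ = (36 + 34 + 35 + 31 + 28 + 30 + 35 + 36)/8 = 33.1250
Σ_{t=1}^{6}(y_t−ȳ)(y_{t+2}−ȳ) = -18.0313
γ_2 = -18.0313 / 8 = -2.254

-2.254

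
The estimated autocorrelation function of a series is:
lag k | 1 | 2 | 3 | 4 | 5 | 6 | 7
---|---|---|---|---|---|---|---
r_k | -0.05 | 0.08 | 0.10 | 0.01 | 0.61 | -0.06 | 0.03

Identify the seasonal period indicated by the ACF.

5

The largest autocorrelation is r_5 = 0.61; the remaining lags stay at or below 0.10.
The dominant spike at lag 5 indicates a seasonal period of 5.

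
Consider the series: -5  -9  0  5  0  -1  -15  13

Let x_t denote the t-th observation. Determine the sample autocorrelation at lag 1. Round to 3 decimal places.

Mean x̄ = (-5 − 9 + 0 + 5 + 0 − 1 − 15 + 13)/8 = -1.5000
Deviations from mean: -3.5000, -7.5000, 1.5000, 6.5000, 1.5000, 0.5000, -13.5000, 14.5000
Σ(x_t−x̄)(x_{t+1}−x̄) = (26.2500) + (-11.2500) + (9.7500) + (9.7500) + (0.7500) + (-6.7500) + (-195.7500) = -167.2500
Denominator Σ(x_t−x̄)² = 508.0000
r_1 = -167.2500 / 508.0000 = -0.329

-0.329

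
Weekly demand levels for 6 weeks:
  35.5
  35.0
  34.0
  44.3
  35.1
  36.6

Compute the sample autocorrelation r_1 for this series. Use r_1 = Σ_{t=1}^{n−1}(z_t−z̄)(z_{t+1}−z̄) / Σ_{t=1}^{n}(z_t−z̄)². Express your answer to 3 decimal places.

-0.361

Mean z̄ = (35.5 + 35.0 + 34.0 + 44.3 + 35.1 + 36.6)/6 = 36.7500
Σ(z_t−z̄)(z_{t+1}−z̄) = (2.1875) + (4.8125) + (-20.7625) + (-12.4575) + (0.2475) = -25.9725
Denominator Σ(z_t−z̄)² = 71.9350
r_1 = -25.9725 / 71.9350 = -0.361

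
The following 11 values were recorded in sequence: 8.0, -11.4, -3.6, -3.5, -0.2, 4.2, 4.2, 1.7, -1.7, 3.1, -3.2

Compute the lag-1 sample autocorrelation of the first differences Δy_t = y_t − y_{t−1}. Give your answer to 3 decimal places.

-0.297

First differences Δy: -19.4, 7.8, 0.1, 3.3, 4.4, 0.0, -2.5, -3.4, 4.8, -6.3
Mean of differences = -1.1200
Numerator Σ(Δy_t−Δȳ)(Δy_{t+1}−Δȳ) = -158.7644
Denominator Σ(Δy_t−Δȳ)² = 535.4560
r_1(Δy) = -158.7644 / 535.4560 = -0.297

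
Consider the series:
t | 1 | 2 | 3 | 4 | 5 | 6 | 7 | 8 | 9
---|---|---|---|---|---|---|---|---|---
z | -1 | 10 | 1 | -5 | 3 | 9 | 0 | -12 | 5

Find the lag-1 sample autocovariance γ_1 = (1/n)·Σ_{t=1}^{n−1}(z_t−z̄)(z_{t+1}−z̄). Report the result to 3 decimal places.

-6.767

Mean z̄ = (-1 + 10 + 1 − 5 + 3 + 9 + 0 − 12 + 5)/9 = 1.1111
Σ_{t=1}^{8}(z_t−z̄)(z_{t+1}−z̄) = -60.9012
γ_1 = -60.9012 / 9 = -6.767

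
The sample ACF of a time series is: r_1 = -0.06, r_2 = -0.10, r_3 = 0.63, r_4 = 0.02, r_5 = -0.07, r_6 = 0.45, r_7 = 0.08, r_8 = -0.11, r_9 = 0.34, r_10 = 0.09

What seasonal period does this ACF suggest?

The largest autocorrelation is r_3 = 0.63, with weaker echoes at lags 6 (0.45) and 9 (0.34); the remaining lags stay at or below 0.09.
The dominant spike at lag 3 indicates a seasonal period of 3.

3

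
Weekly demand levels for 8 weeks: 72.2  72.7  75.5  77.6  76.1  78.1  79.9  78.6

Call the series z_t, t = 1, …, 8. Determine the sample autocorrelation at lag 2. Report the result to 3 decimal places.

Mean z̄ = (72.2 + 72.7 + 75.5 + 77.6 + 76.1 + 78.1 + 79.9 + 78.6)/8 = 76.3375
Numerator Σ_{t=1}^{6}(z_t−z̄)(z_{t+2}−z̄) = 4.4384
Denominator Σ(z_t−z̄)² = 53.6188
r_2 = 4.4384 / 53.6188 = 0.083

0.083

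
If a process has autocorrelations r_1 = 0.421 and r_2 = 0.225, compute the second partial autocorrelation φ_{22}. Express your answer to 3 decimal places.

φ_{22} = (r_2 − r_1²) / (1 − r_1²)
r_1² = (0.421)² = 0.177241
Numerator = 0.225 − 0.1772 = 0.0478; denominator = 1 − 0.1772 = 0.8228
φ_{22} = 0.0478 / 0.8228 = 0.058

0.058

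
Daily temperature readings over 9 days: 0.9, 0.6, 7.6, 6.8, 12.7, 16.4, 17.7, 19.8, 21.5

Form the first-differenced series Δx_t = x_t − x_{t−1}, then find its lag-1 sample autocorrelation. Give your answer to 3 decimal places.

-0.656

First differences Δx: -0.3, 7.0, -0.8, 5.9, 3.7, 1.3, 2.1, 1.7
Mean of differences = 2.5750
Numerator Σ(Δx_t−Δx̄)(Δx_{t+1}−Δx̄) = -35.5506
Denominator Σ(Δx_t−Δx̄)² = 54.1750
r_1(Δx) = -35.5506 / 54.1750 = -0.656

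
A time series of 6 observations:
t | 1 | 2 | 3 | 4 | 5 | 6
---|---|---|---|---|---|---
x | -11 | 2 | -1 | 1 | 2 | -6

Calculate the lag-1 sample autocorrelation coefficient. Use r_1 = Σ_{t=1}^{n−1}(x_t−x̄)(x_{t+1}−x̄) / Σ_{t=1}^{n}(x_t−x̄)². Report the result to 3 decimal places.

Mean x̄ = (-11 + 2 − 1 + 1 + 2 − 6)/6 = -2.1667
Deviations from mean: -8.8333, 4.1667, 1.1667, 3.1667, 4.1667, -3.8333
Σ(x_t−x̄)(x_{t+1}−x̄) = (-36.8056) + (4.8611) + (3.6944) + (13.1944) + (-15.9722) = -31.0278
Denominator Σ(x_t−x̄)² = 138.8333
r_1 = -31.0278 / 138.8333 = -0.223

-0.223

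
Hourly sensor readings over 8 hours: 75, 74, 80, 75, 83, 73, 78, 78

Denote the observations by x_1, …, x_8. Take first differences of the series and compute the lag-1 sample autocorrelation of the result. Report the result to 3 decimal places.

-0.833

First differences Δx: -1, 6, -5, 8, -10, 5, 0
Mean of differences = 0.4286
Numerator Σ(Δx_t−Δx̄)(Δx_{t+1}−Δx̄) = -207.8980
Denominator Σ(Δx_t−Δx̄)² = 249.7143
r_1(Δx) = -207.8980 / 249.7143 = -0.833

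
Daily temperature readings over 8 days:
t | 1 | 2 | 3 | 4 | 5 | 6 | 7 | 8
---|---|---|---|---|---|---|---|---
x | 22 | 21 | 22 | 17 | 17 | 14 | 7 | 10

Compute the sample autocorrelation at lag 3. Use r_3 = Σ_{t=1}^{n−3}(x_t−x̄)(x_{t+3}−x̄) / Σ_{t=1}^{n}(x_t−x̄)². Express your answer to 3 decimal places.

Mean x̄ = (22 + 21 + 22 + 17 + 17 + 14 + 7 + 10)/8 = 16.2500
Deviations from mean: 5.7500, 4.7500, 5.7500, 0.7500, 0.7500, -2.2500, -9.2500, -6.2500
Σ(x_t−x̄)(x_{t+3}−x̄) = (4.3125) + (3.5625) + (-12.9375) + (-6.9375) + (-4.6875) = -16.6875
Denominator Σ(x_t−x̄)² = 219.5000
r_3 = -16.6875 / 219.5000 = -0.076

-0.076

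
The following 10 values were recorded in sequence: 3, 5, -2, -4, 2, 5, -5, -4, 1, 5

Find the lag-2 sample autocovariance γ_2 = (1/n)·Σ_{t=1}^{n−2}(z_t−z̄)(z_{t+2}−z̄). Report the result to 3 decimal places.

Mean z̄ = (3 + 5 − 2 − 4 + 2 + 5 − 5 − 4 + 1 + 5)/10 = 0.6000
Σ_{t=1}^{8}(z_t−z̄)(z_{t+2}−z̄) = -100.9200
γ_2 = -100.9200 / 10 = -10.092

-10.092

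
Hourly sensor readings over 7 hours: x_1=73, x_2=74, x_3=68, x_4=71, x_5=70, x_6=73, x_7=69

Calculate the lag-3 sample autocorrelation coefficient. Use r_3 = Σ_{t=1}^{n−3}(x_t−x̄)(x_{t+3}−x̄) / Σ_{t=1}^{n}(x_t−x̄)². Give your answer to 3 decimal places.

Mean x̄ = (73 + 74 + 68 + 71 + 70 + 73 + 69)/7 = 71.1429
Numerator Σ_{t=1}^{4}(x_t−x̄)(x_{t+3}−x̄) = -9.0612
Denominator Σ(x_t−x̄)² = 30.8571
r_3 = -9.0612 / 30.8571 = -0.294

-0.294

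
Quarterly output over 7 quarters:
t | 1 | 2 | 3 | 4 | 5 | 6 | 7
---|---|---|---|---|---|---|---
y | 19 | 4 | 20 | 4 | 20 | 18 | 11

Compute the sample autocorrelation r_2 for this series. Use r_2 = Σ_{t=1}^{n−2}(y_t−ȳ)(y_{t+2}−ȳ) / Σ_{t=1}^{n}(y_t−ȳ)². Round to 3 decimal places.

0.337

Mean ȳ = (19 + 4 + 20 + 4 + 20 + 18 + 11)/7 = 13.7143
Deviations from mean: 5.2857, -9.7143, 6.2857, -9.7143, 6.2857, 4.2857, -2.7143
Σ(y_t−ȳ)(y_{t+2}−ȳ) = (33.2245) + (94.3673) + (39.5102) + (-41.6327) + (-17.0612) = 108.4082
Denominator Σ(y_t−ȳ)² = 321.4286
r_2 = 108.4082 / 321.4286 = 0.337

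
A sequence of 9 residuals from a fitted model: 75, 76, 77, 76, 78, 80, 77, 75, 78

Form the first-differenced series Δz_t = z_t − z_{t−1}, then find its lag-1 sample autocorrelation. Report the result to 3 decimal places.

First differences Δz: 1, 1, -1, 2, 2, -3, -2, 3
Mean of differences = 0.3750
Numerator Σ(Δz_t−Δz̄)(Δz_{t+1}−Δz̄) = -3.7656
Denominator Σ(Δz_t−Δz̄)² = 31.8750
r_1(Δz) = -3.7656 / 31.8750 = -0.118

-0.118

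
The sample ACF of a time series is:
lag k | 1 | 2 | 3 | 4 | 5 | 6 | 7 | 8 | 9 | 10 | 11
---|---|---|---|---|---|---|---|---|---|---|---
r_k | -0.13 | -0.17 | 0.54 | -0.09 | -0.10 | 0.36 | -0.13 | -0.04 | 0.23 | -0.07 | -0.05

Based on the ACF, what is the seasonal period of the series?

3

The largest autocorrelation is r_3 = 0.54, with weaker echoes at lags 6 (0.36) and 9 (0.23); the remaining lags stay at or below -0.04.
The dominant spike at lag 3 indicates a seasonal period of 3.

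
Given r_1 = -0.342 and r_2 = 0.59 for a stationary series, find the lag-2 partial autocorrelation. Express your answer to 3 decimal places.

φ_{22} = (r_2 − r_1²) / (1 − r_1²)
r_1² = (-0.342)² = 0.116964
Numerator = 0.59 − 0.1170 = 0.4730; denominator = 1 − 0.1170 = 0.8830
φ_{22} = 0.4730 / 0.8830 = 0.536

0.536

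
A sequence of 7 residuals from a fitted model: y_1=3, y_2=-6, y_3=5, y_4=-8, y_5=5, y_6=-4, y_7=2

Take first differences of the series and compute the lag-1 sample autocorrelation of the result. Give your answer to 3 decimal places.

-0.886

First differences Δy: -9, 11, -13, 13, -9, 6
Mean of differences = -0.1667
Numerator Σ(Δy_t−Δȳ)(Δy_{t+1}−Δȳ) = -581.6944
Denominator Σ(Δy_t−Δȳ)² = 656.8333
r_1(Δy) = -581.6944 / 656.8333 = -0.886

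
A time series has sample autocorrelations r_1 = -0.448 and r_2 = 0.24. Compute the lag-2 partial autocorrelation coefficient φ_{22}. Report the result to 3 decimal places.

0.049

φ_{22} = (r_2 − r_1²) / (1 − r_1²)
r_1² = (-0.448)² = 0.200704
Numerator = 0.24 − 0.2007 = 0.0393; denominator = 1 − 0.2007 = 0.7993
φ_{22} = 0.0393 / 0.7993 = 0.049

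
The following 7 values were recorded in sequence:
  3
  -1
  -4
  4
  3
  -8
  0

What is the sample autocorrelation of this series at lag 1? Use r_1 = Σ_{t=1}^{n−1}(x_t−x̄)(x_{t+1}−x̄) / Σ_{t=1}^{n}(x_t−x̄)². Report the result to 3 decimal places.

-0.262

Mean x̄ = (3 − 1 − 4 + 4 + 3 − 8 + 0)/7 = -0.4286
Deviations from mean: 3.4286, -0.5714, -3.5714, 4.4286, 3.4286, -7.5714, 0.4286
Numerator Σ_{t=1}^{6}(x_t−x̄)(x_{t+1}−x̄) = -29.7551
Denominator Σ(x_t−x̄)² = 113.7143
r_1 = -29.7551 / 113.7143 = -0.262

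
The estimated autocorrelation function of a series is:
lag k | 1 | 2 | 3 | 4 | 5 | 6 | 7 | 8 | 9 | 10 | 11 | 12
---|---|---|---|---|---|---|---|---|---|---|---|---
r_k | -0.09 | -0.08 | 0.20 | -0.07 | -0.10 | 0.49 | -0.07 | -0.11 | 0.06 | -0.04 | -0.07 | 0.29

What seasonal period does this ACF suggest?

6

The largest autocorrelation is r_6 = 0.49, with a weaker echo at lag 12 (0.29); the remaining lags stay at or below 0.20.
The dominant spike at lag 6 indicates a seasonal period of 6.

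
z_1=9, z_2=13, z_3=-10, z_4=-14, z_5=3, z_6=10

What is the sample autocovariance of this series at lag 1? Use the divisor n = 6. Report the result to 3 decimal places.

21.051

Mean z̄ = (9 + 13 − 10 − 14 + 3 + 10)/6 = 1.8333
Σ_{t=1}^{5}(z_t−z̄)(z_{t+1}−z̄) = 126.3056
γ_1 = 126.3056 / 6 = 21.051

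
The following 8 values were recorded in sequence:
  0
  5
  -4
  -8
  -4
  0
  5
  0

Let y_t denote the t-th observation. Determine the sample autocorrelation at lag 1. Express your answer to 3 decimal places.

Mean ȳ = (0 + 5 − 4 − 8 − 4 + 0 + 5 + 0)/8 = -0.7500
Deviations from mean: 0.7500, 5.7500, -3.2500, -7.2500, -3.2500, 0.7500, 5.7500, 0.7500
Σ(y_t−ȳ)(y_{t+1}−ȳ) = (4.3125) + (-18.6875) + (23.5625) + (23.5625) + (-2.4375) + (4.3125) + (4.3125) = 38.9375
Denominator Σ(y_t−ȳ)² = 141.5000
r_1 = 38.9375 / 141.5000 = 0.275

0.275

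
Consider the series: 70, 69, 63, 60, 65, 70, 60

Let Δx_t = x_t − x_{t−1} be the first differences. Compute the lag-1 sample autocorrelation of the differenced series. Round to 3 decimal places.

First differences Δx: -1, -6, -3, 5, 5, -10
Mean of differences = -1.6667
Numerator Σ(Δx_t−Δx̄)(Δx_{t+1}−Δx̄) = -17.1111
Denominator Σ(Δx_t−Δx̄)² = 179.3333
r_1(Δx) = -17.1111 / 179.3333 = -0.095

-0.095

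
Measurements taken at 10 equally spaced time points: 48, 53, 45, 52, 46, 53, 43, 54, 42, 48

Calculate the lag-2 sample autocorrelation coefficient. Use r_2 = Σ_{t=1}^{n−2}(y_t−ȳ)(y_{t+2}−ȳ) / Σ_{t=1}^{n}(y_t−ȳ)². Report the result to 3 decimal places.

0.652

Mean ȳ = (48 + 53 + 45 + 52 + 46 + 53 + 43 + 54 + 42 + 48)/10 = 48.4000
Numerator Σ_{t=1}^{8}(y_t−ȳ)(y_{t+2}−ȳ) = 113.6800
Denominator Σ(y_t−ȳ)² = 174.4000
r_2 = 113.6800 / 174.4000 = 0.652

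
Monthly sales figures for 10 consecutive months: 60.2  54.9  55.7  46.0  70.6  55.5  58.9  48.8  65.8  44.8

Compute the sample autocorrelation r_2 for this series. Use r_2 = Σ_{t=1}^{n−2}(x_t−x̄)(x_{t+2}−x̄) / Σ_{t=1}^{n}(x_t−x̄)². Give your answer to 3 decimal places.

0.269

Mean x̄ = (60.2 + 54.9 + 55.7 + 46.0 + 70.6 + 55.5 + 58.9 + 48.8 + 65.8 + 44.8)/10 = 56.1200
Numerator Σ_{t=1}^{8}(x_t−x̄)(x_{t+2}−x̄) = 165.3912
Denominator Σ(x_t−x̄)² = 613.9360
r_2 = 165.3912 / 613.9360 = 0.269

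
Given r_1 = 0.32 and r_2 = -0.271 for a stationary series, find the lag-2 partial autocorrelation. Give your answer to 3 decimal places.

φ_{22} = (r_2 − r_1²) / (1 − r_1²)
r_1² = (0.32)² = 0.1024
Numerator = -0.271 − 0.1024 = -0.3734; denominator = 1 − 0.1024 = 0.8976
φ_{22} = -0.3734 / 0.8976 = -0.416

-0.416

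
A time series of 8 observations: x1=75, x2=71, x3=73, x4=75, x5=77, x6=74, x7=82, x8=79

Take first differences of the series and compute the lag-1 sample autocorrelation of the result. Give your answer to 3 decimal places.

First differences Δx: -4, 2, 2, 2, -3, 8, -3
Mean of differences = 0.5714
Numerator Σ(Δx_t−Δx̄)(Δx_{t+1}−Δx̄) = -60.6122
Denominator Σ(Δx_t−Δx̄)² = 107.7143
r_1(Δx) = -60.6122 / 107.7143 = -0.563

-0.563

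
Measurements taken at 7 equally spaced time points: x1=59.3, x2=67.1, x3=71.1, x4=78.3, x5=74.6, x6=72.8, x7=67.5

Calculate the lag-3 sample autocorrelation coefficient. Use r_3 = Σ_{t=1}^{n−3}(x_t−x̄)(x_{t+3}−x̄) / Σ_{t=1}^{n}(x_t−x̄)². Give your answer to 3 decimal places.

-0.529

Mean x̄ = (59.3 + 67.1 + 71.1 + 78.3 + 74.6 + 72.8 + 67.5)/7 = 70.1000
Numerator Σ_{t=1}^{4}(x_t−x̄)(x_{t+3}−x̄) = -120.6800
Denominator Σ(x_t−x̄)² = 228.1800
r_3 = -120.6800 / 228.1800 = -0.529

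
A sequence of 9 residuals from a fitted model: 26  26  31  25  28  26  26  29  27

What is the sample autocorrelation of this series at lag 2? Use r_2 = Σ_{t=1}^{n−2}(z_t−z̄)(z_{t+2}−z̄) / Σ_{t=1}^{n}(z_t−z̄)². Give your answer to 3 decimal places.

0.030

Mean z̄ = (26 + 26 + 31 + 25 + 28 + 26 + 26 + 29 + 27)/9 = 27.1111
Numerator Σ_{t=1}^{7}(z_t−z̄)(z_{t+2}−z̄) = 0.8642
Denominator Σ(z_t−z̄)² = 28.8889
r_2 = 0.8642 / 28.8889 = 0.030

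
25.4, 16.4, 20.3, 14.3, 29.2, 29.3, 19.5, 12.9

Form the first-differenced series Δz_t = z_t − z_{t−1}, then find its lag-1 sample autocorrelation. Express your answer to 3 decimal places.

First differences Δz: -9.0, 3.9, -6.0, 14.9, 0.1, -9.8, -6.6
Mean of differences = -1.7857
Numerator Σ(Δz_t−Δz̄)(Δz_{t+1}−Δz̄) = -80.3631
Denominator Σ(Δz_t−Δz̄)² = 471.5086
r_1(Δz) = -80.3631 / 471.5086 = -0.170

-0.170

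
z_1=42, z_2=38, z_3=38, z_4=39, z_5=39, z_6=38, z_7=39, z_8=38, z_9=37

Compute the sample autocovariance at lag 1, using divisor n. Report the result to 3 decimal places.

Mean z̄ = (42 + 38 + 38 + 39 + 39 + 38 + 39 + 38 + 37)/9 = 38.6667
Σ_{t=1}^{8}(z_t−z̄)(z_{t+1}−z̄) = -1.4444
γ_1 = -1.4444 / 9 = -0.160

-0.160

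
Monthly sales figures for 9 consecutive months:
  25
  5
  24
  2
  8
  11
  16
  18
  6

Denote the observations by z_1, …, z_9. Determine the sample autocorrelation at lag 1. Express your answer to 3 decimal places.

-0.477

Mean z̄ = (25 + 5 + 24 + 2 + 8 + 11 + 16 + 18 + 6)/9 = 12.7778
Numerator Σ_{t=1}^{8}(z_t−z̄)(z_{t+1}−z̄) = -267.6049
Denominator Σ(z_t−z̄)² = 561.5556
r_1 = -267.6049 / 561.5556 = -0.477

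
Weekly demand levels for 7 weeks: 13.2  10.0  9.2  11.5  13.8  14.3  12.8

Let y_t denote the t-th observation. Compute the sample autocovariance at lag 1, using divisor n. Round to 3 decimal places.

Mean ȳ = (13.2 + 10.0 + 9.2 + 11.5 + 13.8 + 14.3 + 12.8)/7 = 12.1143
Σ_{t=1}^{6}(y_t−ȳ)(y_{t+1}−ȳ) = 9.8041
γ_1 = 9.8041 / 7 = 1.401

1.401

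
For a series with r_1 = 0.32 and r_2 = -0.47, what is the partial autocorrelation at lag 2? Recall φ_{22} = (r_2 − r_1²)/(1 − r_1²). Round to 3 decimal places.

-0.638

φ_{22} = (r_2 − r_1²) / (1 − r_1²)
r_1² = (0.32)² = 0.1024
Numerator = -0.47 − 0.1024 = -0.5724; denominator = 1 − 0.1024 = 0.8976
φ_{22} = -0.5724 / 0.8976 = -0.638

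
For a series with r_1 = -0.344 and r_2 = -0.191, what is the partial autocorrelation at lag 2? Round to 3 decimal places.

-0.351

φ_{22} = (r_2 − r_1²) / (1 − r_1²)
r_1² = (-0.344)² = 0.118336
Numerator = -0.191 − 0.1183 = -0.3093; denominator = 1 − 0.1183 = 0.8817
φ_{22} = -0.3093 / 0.8817 = -0.351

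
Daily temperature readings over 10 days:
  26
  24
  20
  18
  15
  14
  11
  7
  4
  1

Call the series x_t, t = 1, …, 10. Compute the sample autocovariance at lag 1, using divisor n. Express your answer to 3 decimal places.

Mean x̄ = (26 + 24 + 20 + 18 + 15 + 14 + 11 + 7 + 4 + 1)/10 = 14.0000
Σ_{t=1}^{9}(x_t−x̄)(x_{t+1}−x̄) = 429.0000
γ_1 = 429.0000 / 10 = 42.900

42.900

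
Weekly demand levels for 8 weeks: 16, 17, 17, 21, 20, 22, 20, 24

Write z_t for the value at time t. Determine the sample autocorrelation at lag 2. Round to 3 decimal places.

0.347

Mean z̄ = (16 + 17 + 17 + 21 + 20 + 22 + 20 + 24)/8 = 19.6250
Deviations from mean: -3.6250, -2.6250, -2.6250, 1.3750, 0.3750, 2.3750, 0.3750, 4.3750
Σ(z_t−z̄)(z_{t+2}−z̄) = (9.5156) + (-3.6094) + (-0.9844) + (3.2656) + (0.1406) + (10.3906) = 18.7188
Denominator Σ(z_t−z̄)² = 53.8750
r_2 = 18.7188 / 53.8750 = 0.347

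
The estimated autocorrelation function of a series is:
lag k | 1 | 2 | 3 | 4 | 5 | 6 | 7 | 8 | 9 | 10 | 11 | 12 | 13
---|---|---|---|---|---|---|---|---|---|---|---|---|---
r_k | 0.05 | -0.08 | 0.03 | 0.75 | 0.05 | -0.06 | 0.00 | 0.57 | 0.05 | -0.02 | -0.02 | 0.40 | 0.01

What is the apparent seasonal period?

The largest autocorrelation is r_4 = 0.75, with weaker echoes at lags 8 (0.57) and 12 (0.40); the remaining lags stay at or below 0.05.
The dominant spike at lag 4 indicates a seasonal period of 4.

4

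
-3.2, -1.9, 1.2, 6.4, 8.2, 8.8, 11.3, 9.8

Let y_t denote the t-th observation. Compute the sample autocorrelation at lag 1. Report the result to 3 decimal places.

0.677

Mean ȳ = (-3.2 − 1.9 + 1.2 + 6.4 + 8.2 + 8.8 + 11.3 + 9.8)/8 = 5.0750
Deviations from mean: -8.2750, -6.9750, -3.8750, 1.3250, 3.1250, 3.7250, 6.2250, 4.7250
Σ(y_t−ȳ)(y_{t+1}−ȳ) = (57.7181) + (27.0281) + (-5.1344) + (4.1406) + (11.6406) + (23.1881) + (29.4131) = 147.9944
Denominator Σ(y_t−ȳ)² = 218.6150
r_1 = 147.9944 / 218.6150 = 0.677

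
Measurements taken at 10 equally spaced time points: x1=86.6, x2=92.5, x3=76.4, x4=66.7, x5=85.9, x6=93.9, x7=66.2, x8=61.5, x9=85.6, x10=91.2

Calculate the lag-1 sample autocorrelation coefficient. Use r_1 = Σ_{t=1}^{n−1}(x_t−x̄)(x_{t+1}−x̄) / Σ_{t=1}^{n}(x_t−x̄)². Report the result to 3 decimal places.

0.091

Mean x̄ = (86.6 + 92.5 + 76.4 + 66.7 + 85.9 + 93.9 + 66.2 + 61.5 + 85.6 + 91.2)/10 = 80.6500
Numerator Σ_{t=1}^{9}(x_t−x̄)(x_{t+1}−x̄) = 118.4425
Denominator Σ(x_t−x̄)² = 1302.9450
r_1 = 118.4425 / 1302.9450 = 0.091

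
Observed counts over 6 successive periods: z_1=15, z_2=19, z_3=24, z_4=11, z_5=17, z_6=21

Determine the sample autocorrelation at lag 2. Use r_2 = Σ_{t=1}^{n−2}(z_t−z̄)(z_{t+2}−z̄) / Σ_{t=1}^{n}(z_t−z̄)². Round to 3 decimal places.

-0.498

Mean z̄ = (15 + 19 + 24 + 11 + 17 + 21)/6 = 17.8333
Deviations from mean: -2.8333, 1.1667, 6.1667, -6.8333, -0.8333, 3.1667
Numerator Σ_{t=1}^{4}(z_t−z̄)(z_{t+2}−z̄) = -52.2222
Denominator Σ(z_t−z̄)² = 104.8333
r_2 = -52.2222 / 104.8333 = -0.498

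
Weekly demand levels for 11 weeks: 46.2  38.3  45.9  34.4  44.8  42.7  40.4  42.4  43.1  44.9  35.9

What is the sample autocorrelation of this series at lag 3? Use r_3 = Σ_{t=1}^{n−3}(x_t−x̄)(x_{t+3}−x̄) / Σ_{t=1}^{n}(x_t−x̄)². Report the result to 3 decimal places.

Mean x̄ = (46.2 + 38.3 + 45.9 + 34.4 + 44.8 + 42.7 + 40.4 + 42.4 + 43.1 + 44.9 + 35.9)/11 = 41.7273
Numerator Σ_{t=1}^{8}(x_t−x̄)(x_{t+3}−x̄) = -34.2486
Denominator Σ(x_t−x̄)² = 161.3618
r_3 = -34.2486 / 161.3618 = -0.212

-0.212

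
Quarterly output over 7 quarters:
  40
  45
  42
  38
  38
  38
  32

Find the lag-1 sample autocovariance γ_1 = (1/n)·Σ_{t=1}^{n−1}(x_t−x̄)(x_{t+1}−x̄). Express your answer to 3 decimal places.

4.286

Mean x̄ = (40 + 45 + 42 + 38 + 38 + 38 + 32)/7 = 39.0000
Σ_{t=1}^{6}(x_t−x̄)(x_{t+1}−x̄) = 30.0000
γ_1 = 30.0000 / 7 = 4.286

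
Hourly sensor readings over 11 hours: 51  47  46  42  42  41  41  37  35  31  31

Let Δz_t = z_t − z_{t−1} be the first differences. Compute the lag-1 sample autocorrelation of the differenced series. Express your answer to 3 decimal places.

First differences Δz: -4, -1, -4, 0, -1, 0, -4, -2, -4, 0
Mean of differences = -2.0000
Numerator Σ(Δz_t−Δz̄)(Δz_{t+1}−Δz̄) = -12.0000
Denominator Σ(Δz_t−Δz̄)² = 30.0000
r_1(Δz) = -12.0000 / 30.0000 = -0.400

-0.400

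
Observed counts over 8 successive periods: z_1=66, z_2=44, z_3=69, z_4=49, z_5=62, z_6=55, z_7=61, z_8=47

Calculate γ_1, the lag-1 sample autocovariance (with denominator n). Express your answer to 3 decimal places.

Mean z̄ = (66 + 44 + 69 + 49 + 62 + 55 + 61 + 47)/8 = 56.6250
Σ_{t=1}^{7}(z_t−z̄)(z_{t+1}−z̄) = -467.8906
γ_1 = -467.8906 / 8 = -58.486

-58.486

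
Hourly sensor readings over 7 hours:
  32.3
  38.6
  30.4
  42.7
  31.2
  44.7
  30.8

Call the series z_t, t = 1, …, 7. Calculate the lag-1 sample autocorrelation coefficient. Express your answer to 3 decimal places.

Mean z̄ = (32.3 + 38.6 + 30.4 + 42.7 + 31.2 + 44.7 + 30.8)/7 = 35.8143
Numerator Σ_{t=1}^{6}(z_t−z̄)(z_{t+1}−z̄) = -179.4831
Denominator Σ(z_t−z̄)² = 222.2286
r_1 = -179.4831 / 222.2286 = -0.808

-0.808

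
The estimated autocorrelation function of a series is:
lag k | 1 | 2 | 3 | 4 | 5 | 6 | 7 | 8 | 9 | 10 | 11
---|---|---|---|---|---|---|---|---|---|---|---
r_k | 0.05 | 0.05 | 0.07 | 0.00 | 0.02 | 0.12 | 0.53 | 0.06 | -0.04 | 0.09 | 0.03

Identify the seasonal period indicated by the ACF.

The largest autocorrelation is r_7 = 0.53; the remaining lags stay at or below 0.12.
The dominant spike at lag 7 indicates a seasonal period of 7.

7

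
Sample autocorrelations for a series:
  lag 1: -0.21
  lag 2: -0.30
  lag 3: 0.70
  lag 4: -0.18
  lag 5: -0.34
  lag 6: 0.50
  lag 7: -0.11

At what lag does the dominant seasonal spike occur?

The largest autocorrelation is r_3 = 0.70, with a weaker echo at lag 6 (0.50); the remaining lags stay at or below -0.11.
The dominant spike at lag 3 indicates a seasonal period of 3.

3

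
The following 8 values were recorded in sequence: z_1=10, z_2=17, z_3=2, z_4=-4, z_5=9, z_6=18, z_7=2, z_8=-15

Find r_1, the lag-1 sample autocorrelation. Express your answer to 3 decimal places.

Mean z̄ = (10 + 17 + 2 − 4 + 9 + 18 + 2 − 15)/8 = 4.8750
Deviations from mean: 5.1250, 12.1250, -2.8750, -8.8750, 4.1250, 13.1250, -2.8750, -19.8750
Σ(z_t−z̄)(z_{t+1}−z̄) = (62.1406) + (-34.8594) + (25.5156) + (-36.6094) + (54.1406) + (-37.7344) + (57.1406) = 89.7344
Denominator Σ(z_t−z̄)² = 852.8750
r_1 = 89.7344 / 852.8750 = 0.105

0.105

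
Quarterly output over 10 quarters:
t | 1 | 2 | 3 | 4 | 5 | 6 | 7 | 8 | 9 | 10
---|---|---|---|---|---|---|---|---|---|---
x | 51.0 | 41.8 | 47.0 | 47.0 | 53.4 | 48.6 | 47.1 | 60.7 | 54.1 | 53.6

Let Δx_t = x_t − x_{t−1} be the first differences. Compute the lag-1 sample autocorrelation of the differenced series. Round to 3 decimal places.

First differences Δx: -9.2, 5.2, 0.0, 6.4, -4.8, -1.5, 13.6, -6.6, -0.5
Mean of differences = 0.2889
Numerator Σ(Δx_t−Δx̄)(Δx_{t+1}−Δx̄) = -181.8568
Denominator Σ(Δx_t−Δx̄)² = 405.9489
r_1(Δx) = -181.8568 / 405.9489 = -0.448

-0.448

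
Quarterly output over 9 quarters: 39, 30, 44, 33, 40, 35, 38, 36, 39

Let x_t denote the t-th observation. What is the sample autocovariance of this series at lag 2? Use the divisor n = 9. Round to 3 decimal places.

Mean x̄ = (39 + 30 + 44 + 33 + 40 + 35 + 38 + 36 + 39)/9 = 37.1111
Σ_{t=1}^{7}(x_t−x̄)(x_{t+2}−x̄) = 77.4198
γ_2 = 77.4198 / 9 = 8.602

8.602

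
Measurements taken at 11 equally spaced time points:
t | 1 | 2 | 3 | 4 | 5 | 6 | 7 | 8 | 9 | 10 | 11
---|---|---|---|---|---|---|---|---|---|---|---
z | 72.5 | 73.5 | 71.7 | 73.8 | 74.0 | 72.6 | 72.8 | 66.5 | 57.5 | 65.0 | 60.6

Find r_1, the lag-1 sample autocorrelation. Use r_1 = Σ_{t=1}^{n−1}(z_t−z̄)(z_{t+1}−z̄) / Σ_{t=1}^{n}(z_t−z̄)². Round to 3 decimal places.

0.572

Mean z̄ = (72.5 + 73.5 + 71.7 + 73.8 + 74.0 + 72.6 + 72.8 + 66.5 + 57.5 + 65.0 + 60.6)/11 = 69.1364
Numerator Σ_{t=1}^{10}(z_t−z̄)(z_{t+1}−z̄) = 194.4987
Denominator Σ(z_t−z̄)² = 340.0855
r_1 = 194.4987 / 340.0855 = 0.572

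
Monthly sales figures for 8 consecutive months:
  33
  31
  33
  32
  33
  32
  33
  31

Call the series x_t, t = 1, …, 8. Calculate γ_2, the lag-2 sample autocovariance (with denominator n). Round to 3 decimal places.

0.297

Mean x̄ = (33 + 31 + 33 + 32 + 33 + 32 + 33 + 31)/8 = 32.2500
Σ_{t=1}^{6}(x_t−x̄)(x_{t+2}−x̄) = 2.3750
γ_2 = 2.3750 / 8 = 0.297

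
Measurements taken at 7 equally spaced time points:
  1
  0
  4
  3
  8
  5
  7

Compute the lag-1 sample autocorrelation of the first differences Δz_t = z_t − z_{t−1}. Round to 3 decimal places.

-0.800

First differences Δz: -1, 4, -1, 5, -3, 2
Mean of differences = 1.0000
Numerator Σ(Δz_t−Δz̄)(Δz_{t+1}−Δz̄) = -40.0000
Denominator Σ(Δz_t−Δz̄)² = 50.0000
r_1(Δz) = -40.0000 / 50.0000 = -0.800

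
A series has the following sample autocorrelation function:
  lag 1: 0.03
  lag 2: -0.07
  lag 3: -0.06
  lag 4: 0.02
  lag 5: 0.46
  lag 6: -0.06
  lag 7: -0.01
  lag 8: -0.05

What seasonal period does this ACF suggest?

The largest autocorrelation is r_5 = 0.46; the remaining lags stay at or below 0.03.
The dominant spike at lag 5 indicates a seasonal period of 5.

5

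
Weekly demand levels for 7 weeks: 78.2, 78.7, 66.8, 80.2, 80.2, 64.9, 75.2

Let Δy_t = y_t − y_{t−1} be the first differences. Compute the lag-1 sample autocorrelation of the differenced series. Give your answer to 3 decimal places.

-0.500

First differences Δy: 0.5, -11.9, 13.4, 0.0, -15.3, 10.3
Mean of differences = -0.5000
Numerator Σ(Δy_t−Δȳ)(Δy_{t+1}−Δȳ) = -330.1500
Denominator Σ(Δy_t−Δȳ)² = 660.1000
r_1(Δy) = -330.1500 / 660.1000 = -0.500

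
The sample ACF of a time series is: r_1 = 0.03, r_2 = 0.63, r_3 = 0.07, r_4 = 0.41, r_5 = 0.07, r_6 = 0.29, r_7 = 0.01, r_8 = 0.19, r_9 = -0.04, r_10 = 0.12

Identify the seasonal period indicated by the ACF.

2

The largest autocorrelation is r_2 = 0.63, with weaker echoes at lags 4 (0.41), 6 (0.29) and 8 (0.19); the remaining lags stay at or below 0.12.
The dominant spike at lag 2 indicates a seasonal period of 2.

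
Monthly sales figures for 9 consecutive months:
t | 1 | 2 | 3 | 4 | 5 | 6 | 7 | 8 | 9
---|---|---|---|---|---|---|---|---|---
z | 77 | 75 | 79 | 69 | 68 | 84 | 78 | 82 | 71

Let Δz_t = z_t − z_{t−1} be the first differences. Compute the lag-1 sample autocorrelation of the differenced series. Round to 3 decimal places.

First differences Δz: -2, 4, -10, -1, 16, -6, 4, -11
Mean of differences = -0.7500
Numerator Σ(Δz_t−Δz̄)(Δz_{t+1}−Δz̄) = -213.3125
Denominator Σ(Δz_t−Δz̄)² = 545.5000
r_1(Δz) = -213.3125 / 545.5000 = -0.391

-0.391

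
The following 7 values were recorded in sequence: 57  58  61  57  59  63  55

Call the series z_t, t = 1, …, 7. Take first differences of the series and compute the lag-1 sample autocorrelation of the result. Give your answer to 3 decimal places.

First differences Δz: 1, 3, -4, 2, 4, -8
Mean of differences = -0.3333
Numerator Σ(Δz_t−Δz̄)(Δz_{t+1}−Δz̄) = -39.4444
Denominator Σ(Δz_t−Δz̄)² = 109.3333
r_1(Δz) = -39.4444 / 109.3333 = -0.361

-0.361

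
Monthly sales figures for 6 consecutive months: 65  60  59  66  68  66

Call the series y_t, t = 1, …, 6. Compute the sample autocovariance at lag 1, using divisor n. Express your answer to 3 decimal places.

3.667

Mean ȳ = (65 + 60 + 59 + 66 + 68 + 66)/6 = 64.0000
Deviations: 1.0000, -4.0000, -5.0000, 2.0000, 4.0000, 2.0000
Σ_{t=1}^{5}(y_t−ȳ)(y_{t+1}−ȳ) = 22.0000
γ_1 = 22.0000 / 6 = 3.667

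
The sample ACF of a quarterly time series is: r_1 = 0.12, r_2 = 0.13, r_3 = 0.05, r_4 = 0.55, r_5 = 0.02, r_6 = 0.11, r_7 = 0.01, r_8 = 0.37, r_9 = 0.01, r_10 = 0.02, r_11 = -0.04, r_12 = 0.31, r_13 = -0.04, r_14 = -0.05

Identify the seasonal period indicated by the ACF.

The largest autocorrelation is r_4 = 0.55, with weaker echoes at lags 8 (0.37) and 12 (0.31); the remaining lags stay at or below 0.13.
The dominant spike at lag 4 indicates a seasonal period of 4.

4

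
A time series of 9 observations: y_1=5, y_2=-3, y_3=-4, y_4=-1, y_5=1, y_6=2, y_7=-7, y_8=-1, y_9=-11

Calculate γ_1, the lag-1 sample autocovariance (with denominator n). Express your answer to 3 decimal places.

Mean ȳ = (5 − 3 − 4 − 1 + 1 + 2 − 7 − 1 − 11)/9 = -2.1111
Σ_{t=1}^{8}(y_t−ȳ)(y_{t+1}−ȳ) = -25.9012
γ_1 = -25.9012 / 9 = -2.878

-2.878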